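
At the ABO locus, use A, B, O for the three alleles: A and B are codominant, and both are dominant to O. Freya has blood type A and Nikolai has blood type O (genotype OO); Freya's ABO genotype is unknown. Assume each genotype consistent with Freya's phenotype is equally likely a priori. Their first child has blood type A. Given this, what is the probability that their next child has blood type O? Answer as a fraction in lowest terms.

1/6

Possible genotypes: Freya ∈ {AA, AO}; Nikolai ∈ {OO}.
Weight each parental genotype pair by prior × P(type-A child):
  AA × OO: posterior weight 2/3; P(next child type O) = 0.
  AO × OO: posterior weight 1/3; P(next child type O) = 1/2.
Weighted sum = 1/6.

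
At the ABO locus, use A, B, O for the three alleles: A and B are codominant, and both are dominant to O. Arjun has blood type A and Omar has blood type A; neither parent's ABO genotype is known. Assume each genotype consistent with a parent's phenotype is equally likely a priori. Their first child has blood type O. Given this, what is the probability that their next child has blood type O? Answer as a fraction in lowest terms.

1/4

Possible genotypes: Arjun ∈ {AA, AO}; Omar ∈ {AA, AO}.
Weight each parental genotype pair by prior × P(type-O child):
  AO × AO: posterior weight 1; P(next child type O) = 1/4.
Weighted sum = 1/4.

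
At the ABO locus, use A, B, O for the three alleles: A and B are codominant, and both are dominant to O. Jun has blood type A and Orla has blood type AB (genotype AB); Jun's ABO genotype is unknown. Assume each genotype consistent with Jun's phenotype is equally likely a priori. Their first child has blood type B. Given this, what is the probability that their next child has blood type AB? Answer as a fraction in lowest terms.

1/4

Possible genotypes: Jun ∈ {AA, AO}; Orla ∈ {AB}.
Weight each parental genotype pair by prior × P(type-B child):
  AO × AB: posterior weight 1; P(next child type AB) = 1/4.
Weighted sum = 1/4.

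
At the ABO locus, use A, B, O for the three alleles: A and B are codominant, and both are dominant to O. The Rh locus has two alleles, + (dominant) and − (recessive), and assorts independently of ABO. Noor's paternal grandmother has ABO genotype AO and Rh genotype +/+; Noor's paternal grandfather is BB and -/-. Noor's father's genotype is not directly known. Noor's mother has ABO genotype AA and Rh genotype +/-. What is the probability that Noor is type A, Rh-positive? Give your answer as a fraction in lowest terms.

Noor's father's ABO genotype from AO × BB: 1/2 AB, 1/2 BO.
Crossing each possibility with the mother AA and summing P(type A): 1/2·1/2 + 1/2·1/2 = 1/2.
Similarly for Rh via the father's Rh distribution: P(Rh+) = 3/4.
Independent loci: 1/2 × 3/4 = 3/8.

3/8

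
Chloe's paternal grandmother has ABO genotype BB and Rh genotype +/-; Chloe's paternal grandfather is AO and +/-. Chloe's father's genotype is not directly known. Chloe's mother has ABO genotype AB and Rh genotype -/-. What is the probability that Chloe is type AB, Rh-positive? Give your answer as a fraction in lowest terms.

Chloe's father's ABO genotype from BB × AO: 1/2 AB, 1/2 BO.
Crossing each possibility with the mother AB and summing P(type AB): 1/2·1/2 + 1/2·1/4 = 3/8.
Similarly for Rh via the father's Rh distribution: P(Rh+) = 1/2.
Independent loci: 3/8 × 1/2 = 3/16.

3/16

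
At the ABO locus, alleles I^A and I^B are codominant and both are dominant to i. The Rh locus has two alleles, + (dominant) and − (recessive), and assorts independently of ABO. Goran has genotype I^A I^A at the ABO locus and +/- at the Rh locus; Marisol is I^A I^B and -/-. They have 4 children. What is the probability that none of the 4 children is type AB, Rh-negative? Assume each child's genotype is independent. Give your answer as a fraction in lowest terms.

ABO cross I^A I^A × I^A I^B → 1/2 A, 1/2 AB.
Rh cross +/- × -/- → 1/2 Rh+, 1/2 Rh-; so P(type AB, Rh-negative) = 1/2 × 1/2 = 1/4 per child.
P(not type AB, Rh-negative) = 3/4 for one child; (3/4)^4 = 81/256.

81/256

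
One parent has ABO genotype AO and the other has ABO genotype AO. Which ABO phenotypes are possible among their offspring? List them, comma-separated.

Gametes from AO × AO give offspring ABO genotypes AA, AO, OO, i.e. phenotypes O, A.

O, A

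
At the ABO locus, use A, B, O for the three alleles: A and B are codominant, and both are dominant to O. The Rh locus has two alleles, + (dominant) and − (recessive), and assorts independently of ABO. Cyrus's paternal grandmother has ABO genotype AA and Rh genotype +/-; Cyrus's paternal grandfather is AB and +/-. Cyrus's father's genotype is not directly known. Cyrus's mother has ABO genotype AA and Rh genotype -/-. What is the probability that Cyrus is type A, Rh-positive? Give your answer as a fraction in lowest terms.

3/8

Cyrus's father's ABO genotype from AA × AB: 1/2 AA, 1/2 AB.
Crossing each possibility with the mother AA and summing P(type A): 1/2·1 + 1/2·1/2 = 3/4.
Similarly for Rh via the father's Rh distribution: P(Rh+) = 1/2.
Independent loci: 3/4 × 1/2 = 3/8.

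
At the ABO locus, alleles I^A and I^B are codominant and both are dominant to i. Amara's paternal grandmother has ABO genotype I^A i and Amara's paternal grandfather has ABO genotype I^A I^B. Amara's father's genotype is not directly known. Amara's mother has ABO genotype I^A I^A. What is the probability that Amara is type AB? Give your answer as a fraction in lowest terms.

Amara's father's ABO genotype from I^A i × I^A I^B: 1/4 I^A I^A, 1/4 I^A I^B, 1/4 I^A i, 1/4 I^B i.
Crossing each possibility with the mother I^A I^A and summing P(type AB): 1/4·0 + 1/4·1/2 + 1/4·0 + 1/4·1/2 = 1/4.

1/4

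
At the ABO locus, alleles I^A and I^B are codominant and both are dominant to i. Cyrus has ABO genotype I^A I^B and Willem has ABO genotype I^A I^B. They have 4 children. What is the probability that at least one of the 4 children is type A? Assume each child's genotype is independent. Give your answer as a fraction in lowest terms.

175/256

ABO cross I^A I^B × I^A I^B → 1/4 A, 1/4 B, 1/2 AB.
So P(type A) = 1/4 per child.
P(none) = (3/4)^4 = 81/256; P(at least one) = 1 − 81/256 = 175/256.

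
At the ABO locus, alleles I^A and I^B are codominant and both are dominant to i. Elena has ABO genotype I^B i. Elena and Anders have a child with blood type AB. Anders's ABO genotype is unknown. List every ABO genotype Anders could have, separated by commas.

I^A I^A, I^A I^B, I^A i

For each candidate genotype of Anders, check whether crossing it with I^B i can produce every observed child phenotype.
  I^A I^A → possible child types {A, AB} ✓
  I^A I^B → possible child types {A, B, AB} ✓
  I^A i → possible child types {O, A, B, AB} ✓
  I^B I^B → possible child types {B} ✗
  I^B i → possible child types {O, B} ✗
  i i → possible child types {O, B} ✗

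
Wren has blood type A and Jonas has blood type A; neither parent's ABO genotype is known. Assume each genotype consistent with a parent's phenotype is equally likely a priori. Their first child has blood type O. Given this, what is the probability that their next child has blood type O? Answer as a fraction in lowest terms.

1/4

Possible genotypes: Wren ∈ {I^A I^A, I^A i}; Jonas ∈ {I^A I^A, I^A i}.
Weight each parental genotype pair by prior × P(type-O child):
  I^A i × I^A i: posterior weight 1; P(next child type O) = 1/4.
Weighted sum = 1/4.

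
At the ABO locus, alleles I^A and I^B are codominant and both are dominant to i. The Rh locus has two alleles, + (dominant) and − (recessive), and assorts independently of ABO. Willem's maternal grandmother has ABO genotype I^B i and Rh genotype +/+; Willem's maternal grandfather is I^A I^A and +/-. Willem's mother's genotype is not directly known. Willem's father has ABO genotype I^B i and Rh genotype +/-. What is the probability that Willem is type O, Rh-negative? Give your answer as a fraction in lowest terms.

1/64

Willem's mother's ABO genotype from I^B i × I^A I^A: 1/2 I^A I^B, 1/2 I^A i.
Crossing each possibility with the father I^B i and summing P(type O): 1/2·0 + 1/2·1/4 = 1/8.
Similarly for Rh via the mother's Rh distribution: P(Rh-) = 1/8.
Independent loci: 1/8 × 1/8 = 1/64.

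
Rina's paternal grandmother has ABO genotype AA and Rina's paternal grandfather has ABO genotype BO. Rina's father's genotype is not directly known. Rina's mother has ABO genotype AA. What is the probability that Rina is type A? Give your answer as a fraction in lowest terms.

3/4

Rina's father's ABO genotype from AA × BO: 1/2 AB, 1/2 AO.
Crossing each possibility with the mother AA and summing P(type A): 1/2·1/2 + 1/2·1 = 3/4.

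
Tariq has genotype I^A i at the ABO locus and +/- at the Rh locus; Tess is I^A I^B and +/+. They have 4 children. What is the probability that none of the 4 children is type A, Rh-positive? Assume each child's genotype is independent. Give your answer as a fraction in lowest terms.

1/16

ABO cross I^A i × I^A I^B → 1/2 A, 1/4 B, 1/4 AB.
Rh cross +/- × +/+ → 1 Rh+; so P(type A, Rh-positive) = 1/2 × 1 = 1/2 per child.
P(not type A, Rh-positive) = 1/2 for one child; (1/2)^4 = 1/16.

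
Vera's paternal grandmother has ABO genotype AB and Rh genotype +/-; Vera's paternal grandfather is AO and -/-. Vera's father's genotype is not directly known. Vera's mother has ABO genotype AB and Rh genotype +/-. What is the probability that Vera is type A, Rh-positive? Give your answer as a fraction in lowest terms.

Vera's father's ABO genotype from AB × AO: 1/4 AA, 1/4 AB, 1/4 AO, 1/4 BO.
Crossing each possibility with the mother AB and summing P(type A): 1/4·1/2 + 1/4·1/4 + 1/4·1/2 + 1/4·1/4 = 3/8.
Similarly for Rh via the father's Rh distribution: P(Rh+) = 5/8.
Independent loci: 3/8 × 5/8 = 15/64.

15/64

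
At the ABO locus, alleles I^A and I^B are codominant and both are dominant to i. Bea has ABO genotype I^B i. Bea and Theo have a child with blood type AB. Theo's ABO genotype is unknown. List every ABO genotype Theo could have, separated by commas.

For each candidate genotype of Theo, check whether crossing it with I^B i can produce every observed child phenotype.
  I^A I^A → possible child types {A, AB} ✓
  I^A I^B → possible child types {A, B, AB} ✓
  I^A i → possible child types {O, A, B, AB} ✓
  I^B I^B → possible child types {B} ✗
  I^B i → possible child types {O, B} ✗
  i i → possible child types {O, B} ✗

I^A I^A, I^A I^B, I^A i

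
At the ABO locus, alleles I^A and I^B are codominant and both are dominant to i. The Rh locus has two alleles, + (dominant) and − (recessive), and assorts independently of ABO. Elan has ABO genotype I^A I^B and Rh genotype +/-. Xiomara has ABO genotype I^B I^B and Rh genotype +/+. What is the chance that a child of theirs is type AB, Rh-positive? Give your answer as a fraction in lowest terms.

1/2

ABO cross I^A I^B × I^B I^B → offspring phenotypes: 1/2 B, 1/2 AB.
Rh cross +/- × +/+ → 1 Rh+.
Independent loci: P(type AB, Rh-positive) = 1/2 × 1 = 1/2.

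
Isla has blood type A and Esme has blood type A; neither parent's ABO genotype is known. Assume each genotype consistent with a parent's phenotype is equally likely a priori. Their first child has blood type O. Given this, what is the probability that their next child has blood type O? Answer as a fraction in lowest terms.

1/4

Possible genotypes: Isla ∈ {I^A I^A, I^A i}; Esme ∈ {I^A I^A, I^A i}.
Weight each parental genotype pair by prior × P(type-O child):
  I^A i × I^A i: posterior weight 1; P(next child type O) = 1/4.
Weighted sum = 1/4.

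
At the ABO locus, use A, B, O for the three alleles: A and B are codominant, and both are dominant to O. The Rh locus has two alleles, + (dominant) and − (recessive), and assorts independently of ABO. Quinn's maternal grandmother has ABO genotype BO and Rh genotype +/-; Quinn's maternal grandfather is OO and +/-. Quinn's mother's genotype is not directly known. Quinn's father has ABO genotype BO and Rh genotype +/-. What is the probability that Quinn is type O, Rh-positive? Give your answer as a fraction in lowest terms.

Quinn's mother's ABO genotype from BO × OO: 1/2 BO, 1/2 OO.
Crossing each possibility with the father BO and summing P(type O): 1/2·1/4 + 1/2·1/2 = 3/8.
Similarly for Rh via the mother's Rh distribution: P(Rh+) = 3/4.
Independent loci: 3/8 × 3/4 = 9/32.

9/32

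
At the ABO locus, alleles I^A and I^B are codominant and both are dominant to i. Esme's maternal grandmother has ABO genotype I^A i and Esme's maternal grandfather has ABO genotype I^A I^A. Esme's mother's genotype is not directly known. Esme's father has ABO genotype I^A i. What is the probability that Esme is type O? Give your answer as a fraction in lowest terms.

1/8

Esme's mother's ABO genotype from I^A i × I^A I^A: 1/2 I^A I^A, 1/2 I^A i.
Crossing each possibility with the father I^A i and summing P(type O): 1/2·0 + 1/2·1/4 = 1/8.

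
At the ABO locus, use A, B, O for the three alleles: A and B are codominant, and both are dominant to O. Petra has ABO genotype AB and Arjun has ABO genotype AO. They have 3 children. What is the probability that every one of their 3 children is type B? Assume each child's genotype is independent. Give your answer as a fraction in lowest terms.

ABO cross AB × AO → 1/2 A, 1/4 B, 1/4 AB.
So P(type B) = 1/4 per child.
All 3 independent: (1/4)^3 = 1/64.

1/64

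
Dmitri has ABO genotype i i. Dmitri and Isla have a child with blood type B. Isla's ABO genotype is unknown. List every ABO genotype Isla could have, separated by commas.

I^A I^B, I^B I^B, I^B i

For each candidate genotype of Isla, check whether crossing it with i i can produce every observed child phenotype.
  I^A I^A → possible child types {A} ✗
  I^A I^B → possible child types {A, B} ✓
  I^A i → possible child types {O, A} ✗
  I^B I^B → possible child types {B} ✓
  I^B i → possible child types {O, B} ✓
  i i → possible child types {O} ✗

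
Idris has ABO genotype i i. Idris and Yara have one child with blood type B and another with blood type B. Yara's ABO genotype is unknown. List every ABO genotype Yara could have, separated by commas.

I^A I^B, I^B I^B, I^B i

For each candidate genotype of Yara, check whether crossing it with i i can produce every observed child phenotype.
  I^A I^A → possible child types {A} ✗
  I^A I^B → possible child types {A, B} ✓
  I^A i → possible child types {O, A} ✗
  I^B I^B → possible child types {B} ✓
  I^B i → possible child types {O, B} ✓
  i i → possible child types {O} ✗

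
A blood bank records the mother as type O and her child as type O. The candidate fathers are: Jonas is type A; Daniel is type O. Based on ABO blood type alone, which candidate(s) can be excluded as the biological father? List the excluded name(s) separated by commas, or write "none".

none

A candidate is excluded only if no genotype consistent with his phenotype could produce a type O child with a type O mother.
Every candidate has at least one consistent genotype combination, so none can be excluded.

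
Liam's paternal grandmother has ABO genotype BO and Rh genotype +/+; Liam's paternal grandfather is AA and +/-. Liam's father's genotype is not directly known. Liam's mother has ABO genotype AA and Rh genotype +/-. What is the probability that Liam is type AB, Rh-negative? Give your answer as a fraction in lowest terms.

1/32

Liam's father's ABO genotype from BO × AA: 1/2 AB, 1/2 AO.
Crossing each possibility with the mother AA and summing P(type AB): 1/2·1/2 + 1/2·0 = 1/4.
Similarly for Rh via the father's Rh distribution: P(Rh-) = 1/8.
Independent loci: 1/4 × 1/8 = 1/32.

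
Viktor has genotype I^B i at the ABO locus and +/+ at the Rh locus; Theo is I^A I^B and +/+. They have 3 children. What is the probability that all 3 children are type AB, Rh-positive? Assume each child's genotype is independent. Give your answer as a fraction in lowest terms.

ABO cross I^B i × I^A I^B → 1/4 A, 1/2 B, 1/4 AB.
Rh cross +/+ × +/+ → 1 Rh+; so P(type AB, Rh-positive) = 1/4 × 1 = 1/4 per child.
All 3 independent: (1/4)^3 = 1/64.

1/64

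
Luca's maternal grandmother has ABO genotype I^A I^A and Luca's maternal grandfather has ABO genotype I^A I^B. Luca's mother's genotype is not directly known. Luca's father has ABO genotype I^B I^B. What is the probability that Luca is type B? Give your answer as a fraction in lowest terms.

Luca's mother's ABO genotype from I^A I^A × I^A I^B: 1/2 I^A I^A, 1/2 I^A I^B.
Crossing each possibility with the father I^B I^B and summing P(type B): 1/2·0 + 1/2·1/2 = 1/4.

1/4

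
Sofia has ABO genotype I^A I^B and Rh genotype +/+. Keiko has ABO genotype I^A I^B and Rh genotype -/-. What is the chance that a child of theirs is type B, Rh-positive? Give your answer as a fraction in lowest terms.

1/4

ABO cross I^A I^B × I^A I^B → offspring phenotypes: 1/4 A, 1/4 B, 1/2 AB.
Rh cross +/+ × -/- → 1 Rh+.
Independent loci: P(type B, Rh-positive) = 1/4 × 1 = 1/4.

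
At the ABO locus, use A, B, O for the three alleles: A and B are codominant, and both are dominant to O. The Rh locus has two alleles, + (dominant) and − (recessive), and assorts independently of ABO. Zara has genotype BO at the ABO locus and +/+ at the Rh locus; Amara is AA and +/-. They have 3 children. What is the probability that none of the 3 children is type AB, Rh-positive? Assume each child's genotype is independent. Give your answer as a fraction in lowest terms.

1/8

ABO cross BO × AA → 1/2 A, 1/2 AB.
Rh cross +/+ × +/- → 1 Rh+; so P(type AB, Rh-positive) = 1/2 × 1 = 1/2 per child.
P(not type AB, Rh-positive) = 1/2 for one child; (1/2)^3 = 1/8.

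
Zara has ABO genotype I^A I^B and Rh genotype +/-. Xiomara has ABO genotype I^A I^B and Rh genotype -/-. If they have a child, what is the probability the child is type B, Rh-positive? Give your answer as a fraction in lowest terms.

1/8

ABO cross I^A I^B × I^A I^B → offspring phenotypes: 1/4 A, 1/4 B, 1/2 AB.
Rh cross +/- × -/- → 1/2 Rh+, 1/2 Rh-.
Independent loci: P(type B, Rh-positive) = 1/4 × 1/2 = 1/8.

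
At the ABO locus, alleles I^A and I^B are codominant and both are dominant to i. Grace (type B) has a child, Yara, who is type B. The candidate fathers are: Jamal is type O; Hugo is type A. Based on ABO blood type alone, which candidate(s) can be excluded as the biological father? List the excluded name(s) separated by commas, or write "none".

none

A candidate is excluded only if no genotype consistent with his phenotype could produce a type B child with a type B mother.
Every candidate has at least one consistent genotype combination, so none can be excluded.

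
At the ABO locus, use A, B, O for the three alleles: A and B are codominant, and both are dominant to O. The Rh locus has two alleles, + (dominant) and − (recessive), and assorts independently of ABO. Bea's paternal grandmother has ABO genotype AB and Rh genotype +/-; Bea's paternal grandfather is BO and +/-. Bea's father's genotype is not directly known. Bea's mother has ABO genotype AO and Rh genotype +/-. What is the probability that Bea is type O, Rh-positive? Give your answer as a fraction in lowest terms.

3/32

Bea's father's ABO genotype from AB × BO: 1/4 AB, 1/4 AO, 1/4 BB, 1/4 BO.
Crossing each possibility with the mother AO and summing P(type O): 1/4·0 + 1/4·1/4 + 1/4·0 + 1/4·1/4 = 1/8.
Similarly for Rh via the father's Rh distribution: P(Rh+) = 3/4.
Independent loci: 1/8 × 3/4 = 3/32.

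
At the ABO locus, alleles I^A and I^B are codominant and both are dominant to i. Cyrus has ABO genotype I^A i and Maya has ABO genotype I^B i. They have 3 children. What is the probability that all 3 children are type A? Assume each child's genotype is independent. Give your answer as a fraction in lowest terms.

1/64

ABO cross I^A i × I^B i → 1/4 O, 1/4 A, 1/4 B, 1/4 AB.
So P(type A) = 1/4 per child.
All 3 independent: (1/4)^3 = 1/64.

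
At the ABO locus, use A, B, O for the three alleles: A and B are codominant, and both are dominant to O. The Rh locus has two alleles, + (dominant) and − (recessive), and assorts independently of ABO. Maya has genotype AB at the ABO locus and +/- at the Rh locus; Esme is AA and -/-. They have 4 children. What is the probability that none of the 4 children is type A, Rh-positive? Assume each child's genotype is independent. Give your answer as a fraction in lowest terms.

81/256

ABO cross AB × AA → 1/2 A, 1/2 AB.
Rh cross +/- × -/- → 1/2 Rh+, 1/2 Rh-; so P(type A, Rh-positive) = 1/2 × 1/2 = 1/4 per child.
P(not type A, Rh-positive) = 3/4 for one child; (3/4)^4 = 81/256.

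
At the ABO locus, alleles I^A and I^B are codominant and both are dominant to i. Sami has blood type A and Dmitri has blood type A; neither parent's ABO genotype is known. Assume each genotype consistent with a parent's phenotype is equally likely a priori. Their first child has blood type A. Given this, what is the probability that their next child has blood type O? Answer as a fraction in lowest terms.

Possible genotypes: Sami ∈ {I^A I^A, I^A i}; Dmitri ∈ {I^A I^A, I^A i}.
Weight each parental genotype pair by prior × P(type-A child):
  I^A I^A × I^A I^A: posterior weight 4/15; P(next child type O) = 0.
  I^A I^A × I^A i: posterior weight 4/15; P(next child type O) = 0.
  I^A i × I^A I^A: posterior weight 4/15; P(next child type O) = 0.
  I^A i × I^A i: posterior weight 1/5; P(next child type O) = 1/4.
Weighted sum = 1/20.

1/20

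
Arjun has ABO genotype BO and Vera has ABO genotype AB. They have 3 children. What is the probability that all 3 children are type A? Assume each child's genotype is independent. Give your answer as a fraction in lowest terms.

ABO cross BO × AB → 1/4 A, 1/2 B, 1/4 AB.
So P(type A) = 1/4 per child.
All 3 independent: (1/4)^3 = 1/64.

1/64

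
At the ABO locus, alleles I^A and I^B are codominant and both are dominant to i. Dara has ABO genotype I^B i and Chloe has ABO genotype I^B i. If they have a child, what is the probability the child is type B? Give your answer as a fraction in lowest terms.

ABO cross I^B i × I^B i → offspring phenotypes: 1/4 O, 3/4 B.
So P(type B) = 3/4.

3/4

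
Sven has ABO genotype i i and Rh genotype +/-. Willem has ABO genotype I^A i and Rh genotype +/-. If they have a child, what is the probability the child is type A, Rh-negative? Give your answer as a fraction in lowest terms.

ABO cross i i × I^A i → offspring phenotypes: 1/2 O, 1/2 A.
Rh cross +/- × +/- → 3/4 Rh+, 1/4 Rh-.
Independent loci: P(type A, Rh-negative) = 1/2 × 1/4 = 1/8.

1/8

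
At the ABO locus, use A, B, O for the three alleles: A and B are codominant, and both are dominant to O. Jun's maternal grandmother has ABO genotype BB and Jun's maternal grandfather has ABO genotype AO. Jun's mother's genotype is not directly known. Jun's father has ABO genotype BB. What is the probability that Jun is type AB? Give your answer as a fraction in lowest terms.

1/4

Jun's mother's ABO genotype from BB × AO: 1/2 AB, 1/2 BO.
Crossing each possibility with the father BB and summing P(type AB): 1/2·1/2 + 1/2·0 = 1/4.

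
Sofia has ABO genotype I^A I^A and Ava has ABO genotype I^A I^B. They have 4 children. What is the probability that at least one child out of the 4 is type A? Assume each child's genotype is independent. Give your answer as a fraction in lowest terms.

ABO cross I^A I^A × I^A I^B → 1/2 A, 1/2 AB.
So P(type A) = 1/2 per child.
P(none) = (1/2)^4 = 1/16; P(at least one) = 1 − 1/16 = 15/16.

15/16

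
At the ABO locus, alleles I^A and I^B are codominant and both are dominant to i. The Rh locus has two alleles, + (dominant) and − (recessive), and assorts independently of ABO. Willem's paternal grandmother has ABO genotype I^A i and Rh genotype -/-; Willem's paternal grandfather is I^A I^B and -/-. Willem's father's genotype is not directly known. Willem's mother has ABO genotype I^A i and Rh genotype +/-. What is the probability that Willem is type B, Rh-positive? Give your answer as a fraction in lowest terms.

Willem's father's ABO genotype from I^A i × I^A I^B: 1/4 I^A I^A, 1/4 I^A I^B, 1/4 I^A i, 1/4 I^B i.
Crossing each possibility with the mother I^A i and summing P(type B): 1/4·0 + 1/4·1/4 + 1/4·0 + 1/4·1/4 = 1/8.
Similarly for Rh via the father's Rh distribution: P(Rh+) = 1/2.
Independent loci: 1/8 × 1/2 = 1/16.

1/16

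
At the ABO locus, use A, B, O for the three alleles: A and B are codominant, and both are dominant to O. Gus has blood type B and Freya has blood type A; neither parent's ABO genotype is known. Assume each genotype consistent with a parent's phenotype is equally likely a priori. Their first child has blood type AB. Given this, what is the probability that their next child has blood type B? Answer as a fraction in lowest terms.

5/36

Possible genotypes: Gus ∈ {BB, BO}; Freya ∈ {AA, AO}.
Weight each parental genotype pair by prior × P(type-AB child):
  BB × AA: posterior weight 4/9; P(next child type B) = 0.
  BB × AO: posterior weight 2/9; P(next child type B) = 1/2.
  BO × AA: posterior weight 2/9; P(next child type B) = 0.
  BO × AO: posterior weight 1/9; P(next child type B) = 1/4.
Weighted sum = 5/36.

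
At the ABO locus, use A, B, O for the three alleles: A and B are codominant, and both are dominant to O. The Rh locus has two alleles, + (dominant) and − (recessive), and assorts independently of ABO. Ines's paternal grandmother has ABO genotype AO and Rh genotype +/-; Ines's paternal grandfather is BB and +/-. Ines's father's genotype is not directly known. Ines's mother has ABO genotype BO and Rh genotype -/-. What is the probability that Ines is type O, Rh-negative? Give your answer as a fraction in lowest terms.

1/16

Ines's father's ABO genotype from AO × BB: 1/2 AB, 1/2 BO.
Crossing each possibility with the mother BO and summing P(type O): 1/2·0 + 1/2·1/4 = 1/8.
Similarly for Rh via the father's Rh distribution: P(Rh-) = 1/2.
Independent loci: 1/8 × 1/2 = 1/16.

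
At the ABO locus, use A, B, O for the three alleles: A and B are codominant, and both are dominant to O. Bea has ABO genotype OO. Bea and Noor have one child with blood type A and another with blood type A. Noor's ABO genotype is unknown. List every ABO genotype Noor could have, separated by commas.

AA, AB, AO

For each candidate genotype of Noor, check whether crossing it with OO can produce every observed child phenotype.
  AA → possible child types {A} ✓
  AB → possible child types {A, B} ✓
  AO → possible child types {O, A} ✓
  BB → possible child types {B} ✗
  BO → possible child types {O, B} ✗
  OO → possible child types {O} ✗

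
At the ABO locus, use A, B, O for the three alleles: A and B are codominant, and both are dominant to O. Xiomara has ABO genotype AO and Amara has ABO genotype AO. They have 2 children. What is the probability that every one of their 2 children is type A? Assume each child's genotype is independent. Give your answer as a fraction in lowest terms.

9/16

ABO cross AO × AO → 1/4 O, 3/4 A.
So P(type A) = 3/4 per child.
All 2 independent: (3/4)^2 = 9/16.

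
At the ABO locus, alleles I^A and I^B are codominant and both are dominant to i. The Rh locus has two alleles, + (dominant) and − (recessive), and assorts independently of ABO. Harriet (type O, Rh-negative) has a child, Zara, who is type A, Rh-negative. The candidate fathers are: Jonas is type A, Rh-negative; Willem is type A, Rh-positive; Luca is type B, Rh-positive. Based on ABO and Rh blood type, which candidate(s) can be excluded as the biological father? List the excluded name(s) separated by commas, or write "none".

A candidate is excluded only if no genotype consistent with his phenotype could produce a type A, Rh-negative child with a type O, Rh-negative mother.
Luca (type B, Rh+): no genotype consistent with that phenotype can produce a type-A Rh- child with a type-O mother.

Luca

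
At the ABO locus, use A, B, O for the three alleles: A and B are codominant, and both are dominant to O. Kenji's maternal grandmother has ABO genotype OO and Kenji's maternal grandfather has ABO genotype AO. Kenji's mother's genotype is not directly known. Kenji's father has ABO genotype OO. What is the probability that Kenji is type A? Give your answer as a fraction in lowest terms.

Kenji's mother's ABO genotype from OO × AO: 1/2 AO, 1/2 OO.
Crossing each possibility with the father OO and summing P(type A): 1/2·1/2 + 1/2·0 = 1/4.

1/4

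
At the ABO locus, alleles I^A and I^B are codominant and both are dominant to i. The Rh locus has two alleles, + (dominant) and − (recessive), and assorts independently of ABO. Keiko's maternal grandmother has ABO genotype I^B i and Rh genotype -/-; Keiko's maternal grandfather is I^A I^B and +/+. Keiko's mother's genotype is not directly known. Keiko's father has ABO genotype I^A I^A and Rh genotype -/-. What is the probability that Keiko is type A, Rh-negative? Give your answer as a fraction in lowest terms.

1/4

Keiko's mother's ABO genotype from I^B i × I^A I^B: 1/4 I^A I^B, 1/4 I^A i, 1/4 I^B I^B, 1/4 I^B i.
Crossing each possibility with the father I^A I^A and summing P(type A): 1/4·1/2 + 1/4·1 + 1/4·0 + 1/4·1/2 = 1/2.
Similarly for Rh via the mother's Rh distribution: P(Rh-) = 1/2.
Independent loci: 1/2 × 1/2 = 1/4.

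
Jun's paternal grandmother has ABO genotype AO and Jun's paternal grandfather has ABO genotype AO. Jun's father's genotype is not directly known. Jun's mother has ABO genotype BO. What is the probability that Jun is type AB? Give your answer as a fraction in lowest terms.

Jun's father's ABO genotype from AO × AO: 1/4 AA, 1/2 AO, 1/4 OO.
Crossing each possibility with the mother BO and summing P(type AB): 1/4·1/2 + 1/2·1/4 + 1/4·0 = 1/4.

1/4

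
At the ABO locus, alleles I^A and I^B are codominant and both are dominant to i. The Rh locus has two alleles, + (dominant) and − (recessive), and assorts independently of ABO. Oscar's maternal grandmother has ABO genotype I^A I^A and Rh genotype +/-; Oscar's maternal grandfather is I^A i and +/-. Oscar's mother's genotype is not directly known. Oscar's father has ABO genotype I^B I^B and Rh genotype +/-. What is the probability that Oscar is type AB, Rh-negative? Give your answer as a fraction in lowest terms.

3/16

Oscar's mother's ABO genotype from I^A I^A × I^A i: 1/2 I^A I^A, 1/2 I^A i.
Crossing each possibility with the father I^B I^B and summing P(type AB): 1/2·1 + 1/2·1/2 = 3/4.
Similarly for Rh via the mother's Rh distribution: P(Rh-) = 1/4.
Independent loci: 3/4 × 1/4 = 3/16.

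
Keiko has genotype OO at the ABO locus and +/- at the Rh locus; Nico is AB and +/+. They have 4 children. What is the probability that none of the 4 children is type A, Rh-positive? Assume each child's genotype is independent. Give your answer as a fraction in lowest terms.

ABO cross OO × AB → 1/2 A, 1/2 B.
Rh cross +/- × +/+ → 1 Rh+; so P(type A, Rh-positive) = 1/2 × 1 = 1/2 per child.
P(not type A, Rh-positive) = 1/2 for one child; (1/2)^4 = 1/16.

1/16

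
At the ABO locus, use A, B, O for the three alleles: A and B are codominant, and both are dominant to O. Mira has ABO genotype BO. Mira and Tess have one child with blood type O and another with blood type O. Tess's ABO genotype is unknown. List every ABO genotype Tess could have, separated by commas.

For each candidate genotype of Tess, check whether crossing it with BO can produce every observed child phenotype.
  AA → possible child types {A, AB} ✗
  AB → possible child types {A, B, AB} ✗
  AO → possible child types {O, A, B, AB} ✓
  BB → possible child types {B} ✗
  BO → possible child types {O, B} ✓
  OO → possible child types {O, B} ✓

AO, BO, OO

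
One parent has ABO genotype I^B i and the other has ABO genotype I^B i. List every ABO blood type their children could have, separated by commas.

Gametes from I^B i × I^B i give offspring ABO genotypes I^B I^B, I^B i, i i, i.e. phenotypes O, B.

O, B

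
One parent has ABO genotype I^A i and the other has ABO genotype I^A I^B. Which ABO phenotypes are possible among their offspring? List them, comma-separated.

Gametes from I^A i × I^A I^B give offspring ABO genotypes I^A I^A, I^A I^B, I^A i, I^B i, i.e. phenotypes A, B, AB.

A, B, AB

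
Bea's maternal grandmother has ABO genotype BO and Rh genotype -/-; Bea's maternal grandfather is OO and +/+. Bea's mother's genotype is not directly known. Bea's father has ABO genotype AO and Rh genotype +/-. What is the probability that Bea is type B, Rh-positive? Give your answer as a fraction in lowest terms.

Bea's mother's ABO genotype from BO × OO: 1/2 BO, 1/2 OO.
Crossing each possibility with the father AO and summing P(type B): 1/2·1/4 + 1/2·0 = 1/8.
Similarly for Rh via the mother's Rh distribution: P(Rh+) = 3/4.
Independent loci: 1/8 × 3/4 = 3/32.

3/32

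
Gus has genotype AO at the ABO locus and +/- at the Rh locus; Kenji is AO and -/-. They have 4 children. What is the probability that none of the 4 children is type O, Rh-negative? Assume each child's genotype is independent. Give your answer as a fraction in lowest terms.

ABO cross AO × AO → 1/4 O, 3/4 A.
Rh cross +/- × -/- → 1/2 Rh+, 1/2 Rh-; so P(type O, Rh-negative) = 1/4 × 1/2 = 1/8 per child.
P(not type O, Rh-negative) = 7/8 for one child; (7/8)^4 = 2401/4096.

2401/4096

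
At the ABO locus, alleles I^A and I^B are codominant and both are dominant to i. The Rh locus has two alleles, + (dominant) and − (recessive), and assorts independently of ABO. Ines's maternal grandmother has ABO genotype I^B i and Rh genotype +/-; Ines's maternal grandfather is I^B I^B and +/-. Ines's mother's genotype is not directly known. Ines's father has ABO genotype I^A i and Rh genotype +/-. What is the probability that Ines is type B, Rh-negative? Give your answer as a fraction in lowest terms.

Ines's mother's ABO genotype from I^B i × I^B I^B: 1/2 I^B I^B, 1/2 I^B i.
Crossing each possibility with the father I^A i and summing P(type B): 1/2·1/2 + 1/2·1/4 = 3/8.
Similarly for Rh via the mother's Rh distribution: P(Rh-) = 1/4.
Independent loci: 3/8 × 1/4 = 3/32.

3/32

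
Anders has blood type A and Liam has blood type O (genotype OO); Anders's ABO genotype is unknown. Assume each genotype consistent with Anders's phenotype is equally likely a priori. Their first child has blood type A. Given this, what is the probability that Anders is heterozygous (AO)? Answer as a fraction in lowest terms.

1/3

Possible genotypes: Anders ∈ {AA, AO}; Liam ∈ {OO}.
Weight each parental genotype pair by prior × P(type-A child):
  AA × OO: posterior weight 2/3.
  AO × OO: posterior weight 1/3.
Sum the posterior weight over pairs where Anders is AO: 1/3.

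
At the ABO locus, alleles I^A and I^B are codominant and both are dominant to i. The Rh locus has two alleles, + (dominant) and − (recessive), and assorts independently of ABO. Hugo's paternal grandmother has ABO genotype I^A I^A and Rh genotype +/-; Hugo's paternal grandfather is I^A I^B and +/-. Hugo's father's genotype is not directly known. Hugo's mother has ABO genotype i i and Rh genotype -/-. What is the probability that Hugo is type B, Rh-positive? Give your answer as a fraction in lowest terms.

Hugo's father's ABO genotype from I^A I^A × I^A I^B: 1/2 I^A I^A, 1/2 I^A I^B.
Crossing each possibility with the mother i i and summing P(type B): 1/2·0 + 1/2·1/2 = 1/4.
Similarly for Rh via the father's Rh distribution: P(Rh+) = 1/2.
Independent loci: 1/4 × 1/2 = 1/8.

1/8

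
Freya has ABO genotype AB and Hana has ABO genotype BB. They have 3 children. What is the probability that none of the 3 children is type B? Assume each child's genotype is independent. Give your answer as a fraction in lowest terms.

ABO cross AB × BB → 1/2 B, 1/2 AB.
So P(type B) = 1/2 per child.
P(not type B) = 1/2 for one child; (1/2)^3 = 1/8.

1/8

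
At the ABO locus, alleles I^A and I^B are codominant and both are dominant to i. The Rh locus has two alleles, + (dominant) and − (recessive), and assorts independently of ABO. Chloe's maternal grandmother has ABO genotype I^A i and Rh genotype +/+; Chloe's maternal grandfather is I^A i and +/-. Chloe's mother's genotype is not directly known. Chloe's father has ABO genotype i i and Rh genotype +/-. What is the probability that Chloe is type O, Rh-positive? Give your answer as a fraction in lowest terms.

7/16

Chloe's mother's ABO genotype from I^A i × I^A i: 1/4 I^A I^A, 1/2 I^A i, 1/4 i i.
Crossing each possibility with the father i i and summing P(type O): 1/4·0 + 1/2·1/2 + 1/4·1 = 1/2.
Similarly for Rh via the mother's Rh distribution: P(Rh+) = 7/8.
Independent loci: 1/2 × 7/8 = 7/16.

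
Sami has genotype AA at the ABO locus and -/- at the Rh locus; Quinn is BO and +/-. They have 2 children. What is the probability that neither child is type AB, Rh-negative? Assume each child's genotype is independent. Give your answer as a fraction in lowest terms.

9/16

ABO cross AA × BO → 1/2 A, 1/2 AB.
Rh cross -/- × +/- → 1/2 Rh+, 1/2 Rh-; so P(type AB, Rh-negative) = 1/2 × 1/2 = 1/4 per child.
P(not type AB, Rh-negative) = 3/4 for one child; (3/4)^2 = 9/16.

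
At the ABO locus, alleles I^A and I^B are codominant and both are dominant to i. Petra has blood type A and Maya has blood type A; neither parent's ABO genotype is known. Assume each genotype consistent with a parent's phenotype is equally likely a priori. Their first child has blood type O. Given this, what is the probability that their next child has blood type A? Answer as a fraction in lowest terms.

Possible genotypes: Petra ∈ {I^A I^A, I^A i}; Maya ∈ {I^A I^A, I^A i}.
Weight each parental genotype pair by prior × P(type-O child):
  I^A i × I^A i: posterior weight 1; P(next child type A) = 3/4.
Weighted sum = 3/4.

3/4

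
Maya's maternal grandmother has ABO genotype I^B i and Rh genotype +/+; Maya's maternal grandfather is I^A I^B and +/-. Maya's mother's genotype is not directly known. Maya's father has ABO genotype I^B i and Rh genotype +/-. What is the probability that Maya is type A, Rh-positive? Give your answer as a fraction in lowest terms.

Maya's mother's ABO genotype from I^B i × I^A I^B: 1/4 I^A I^B, 1/4 I^A i, 1/4 I^B I^B, 1/4 I^B i.
Crossing each possibility with the father I^B i and summing P(type A): 1/4·1/4 + 1/4·1/4 + 1/4·0 + 1/4·0 = 1/8.
Similarly for Rh via the mother's Rh distribution: P(Rh+) = 7/8.
Independent loci: 1/8 × 7/8 = 7/64.

7/64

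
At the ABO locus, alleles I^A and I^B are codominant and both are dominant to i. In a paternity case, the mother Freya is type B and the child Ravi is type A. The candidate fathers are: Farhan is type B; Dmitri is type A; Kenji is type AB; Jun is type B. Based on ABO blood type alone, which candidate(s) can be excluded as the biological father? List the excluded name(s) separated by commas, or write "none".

A candidate is excluded only if no genotype consistent with his phenotype could produce a type A child with a type B mother.
Farhan (type B): no genotype consistent with that phenotype can produce a type-A child with a type-B mother.
Jun (type B): no genotype consistent with that phenotype can produce a type-A child with a type-B mother.

Farhan, Jun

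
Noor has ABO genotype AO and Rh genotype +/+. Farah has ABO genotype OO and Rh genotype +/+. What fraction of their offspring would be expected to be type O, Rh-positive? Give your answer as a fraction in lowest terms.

ABO cross AO × OO → offspring phenotypes: 1/2 O, 1/2 A.
Rh cross +/+ × +/+ → 1 Rh+.
Independent loci: P(type O, Rh-positive) = 1/2 × 1 = 1/2.

1/2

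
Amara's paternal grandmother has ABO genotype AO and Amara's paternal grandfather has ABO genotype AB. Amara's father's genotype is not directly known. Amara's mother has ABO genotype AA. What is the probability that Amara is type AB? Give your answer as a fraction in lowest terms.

1/4

Amara's father's ABO genotype from AO × AB: 1/4 AA, 1/4 AB, 1/4 AO, 1/4 BO.
Crossing each possibility with the mother AA and summing P(type AB): 1/4·0 + 1/4·1/2 + 1/4·0 + 1/4·1/2 = 1/4.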